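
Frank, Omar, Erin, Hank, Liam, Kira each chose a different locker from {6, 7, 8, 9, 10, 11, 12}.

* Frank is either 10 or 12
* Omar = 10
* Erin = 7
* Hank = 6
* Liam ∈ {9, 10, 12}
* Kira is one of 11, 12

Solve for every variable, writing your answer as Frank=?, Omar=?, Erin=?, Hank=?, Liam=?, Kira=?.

Omar must be 10 (only option left). Remove 10 from Frank, Liam.
Erin's domain is down to {7}, so Erin = 7.
Hank's domain is down to {6}, so Hank = 6.
Frank must be 12 (only option left). Remove 12 from Liam, Kira.
That leaves Liam = 9.
Kira has just one choice, so Kira = 11.

Frank=12, Omar=10, Erin=7, Hank=6, Liam=9, Kira=11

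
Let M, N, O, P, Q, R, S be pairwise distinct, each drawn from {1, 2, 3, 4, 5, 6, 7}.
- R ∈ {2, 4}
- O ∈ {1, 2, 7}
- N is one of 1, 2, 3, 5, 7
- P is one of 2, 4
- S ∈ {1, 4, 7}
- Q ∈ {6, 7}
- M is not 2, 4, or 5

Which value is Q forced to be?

The 7 variables together cover exactly {1, 2, 3, 4, 5, 6, 7} — 7 values for 7 variables — and 5 appears only in N's list, so N = 5.
Among the 6 still-open variables, 3 fits only M (and all 6 values in {1, 2, 3, 4, 6, 7} must be used), so M = 3.
The 5 still-open variables together cover exactly {1, 2, 4, 6, 7} — 5 values for 5 variables — and 6 appears only in Q's list, so Q = 6.

6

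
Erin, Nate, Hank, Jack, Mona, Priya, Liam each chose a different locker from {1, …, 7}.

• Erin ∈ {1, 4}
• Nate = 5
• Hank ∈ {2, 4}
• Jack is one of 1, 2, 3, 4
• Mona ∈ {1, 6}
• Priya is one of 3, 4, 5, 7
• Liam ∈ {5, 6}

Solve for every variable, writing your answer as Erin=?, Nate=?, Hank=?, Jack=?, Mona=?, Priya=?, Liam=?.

Nate has just one choice, so Nate = 5. Remove 5 from Priya, Liam.
That leaves Liam = 6. Strike 6 from Mona.
Mona must be 1 (only option left). Eliminate 1 elsewhere: Erin, Jack.
That leaves Erin = 4. Strike 4 from Hank, Jack, Priya.
Hank's domain is down to {2}, so Hank = 2. Remove 2 from Jack.
Jack has just one choice, so Jack = 3. Eliminate 3 elsewhere: Priya.
Priya must be 7 (only option left).

Erin=4, Nate=5, Hank=2, Jack=3, Mona=1, Priya=7, Liam=6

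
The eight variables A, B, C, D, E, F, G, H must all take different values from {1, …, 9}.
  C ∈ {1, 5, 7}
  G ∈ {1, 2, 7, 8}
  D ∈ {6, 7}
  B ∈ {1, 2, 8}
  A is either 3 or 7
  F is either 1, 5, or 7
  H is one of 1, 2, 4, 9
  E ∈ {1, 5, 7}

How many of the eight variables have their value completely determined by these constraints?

2

The 3 variables C, E, F are confined to {1, 5, 7}, which locks those values in; drop them from A, B, D, G, H.
A must be 3 (only option left).
D must be 6 (only option left).
B and G share exactly the 2 values {2, 8}; by pigeonhole those values go to them, so strike 2, 8 from H.
Determined: A=3, D=6. The other variables each still have more than one consistent value. That makes 2.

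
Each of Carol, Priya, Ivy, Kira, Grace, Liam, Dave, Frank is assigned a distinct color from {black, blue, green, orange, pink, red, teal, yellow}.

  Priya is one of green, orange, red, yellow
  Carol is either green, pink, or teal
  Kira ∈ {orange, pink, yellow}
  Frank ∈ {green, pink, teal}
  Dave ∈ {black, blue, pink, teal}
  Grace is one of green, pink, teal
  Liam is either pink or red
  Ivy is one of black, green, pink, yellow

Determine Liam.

red

Among the 8 variables, blue fits only Dave (and all 8 values in {black, blue, green, orange, pink, red, teal, yellow} must be used), so Dave = blue.
The 7 still-open variables together cover exactly {black, green, orange, pink, red, teal, yellow} — 7 values for 7 variables — and black appears only in Ivy's list, so Ivy = black.
Carol, Grace, Frank share exactly the 3 values {green, pink, teal}; by pigeonhole those values go to them, so strike green, pink, teal from Priya, Kira, Liam.
So Liam = red.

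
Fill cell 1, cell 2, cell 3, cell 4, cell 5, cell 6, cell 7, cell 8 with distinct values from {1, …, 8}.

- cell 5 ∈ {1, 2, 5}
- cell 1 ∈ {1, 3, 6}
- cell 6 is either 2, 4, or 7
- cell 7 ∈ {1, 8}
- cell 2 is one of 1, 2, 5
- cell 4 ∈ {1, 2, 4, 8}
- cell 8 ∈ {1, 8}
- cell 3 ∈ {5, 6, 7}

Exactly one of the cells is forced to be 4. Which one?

cell 4

The 8 variables together cover exactly {1, 2, 3, 4, 5, 6, 7, 8} — 8 values for 8 variables — and 3 appears only in cell 1's list, so cell 1 = 3.
The 7 still-open variables together cover exactly {1, 2, 4, 5, 6, 7, 8} — 7 values for 7 variables — and 6 appears only in cell 3's list, so cell 3 = 6.
The 6 still-open variables together cover exactly {1, 2, 4, 5, 7, 8} — 6 values for 6 variables — and 7 appears only in cell 6's list, so cell 6 = 7.
Among the 5 still-open variables, 4 fits only cell 4 (and all 5 values in {1, 2, 4, 5, 8} must be used), so cell 4 = 4.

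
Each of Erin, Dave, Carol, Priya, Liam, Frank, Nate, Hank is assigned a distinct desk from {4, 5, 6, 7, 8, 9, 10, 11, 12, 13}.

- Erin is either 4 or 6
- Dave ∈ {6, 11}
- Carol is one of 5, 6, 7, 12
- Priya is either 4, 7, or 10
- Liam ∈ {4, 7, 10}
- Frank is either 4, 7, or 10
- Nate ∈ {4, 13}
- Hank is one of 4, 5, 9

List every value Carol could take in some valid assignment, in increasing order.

Priya, Liam, Frank between them cover only {4, 7, 10} — a naked triple. Remove those values from Erin, Carol, Nate, Hank.
Erin's domain is down to {6}, so Erin = 6. Eliminate 6 elsewhere: Dave, Carol.
Dave's domain is down to {11}, so Dave = 11.
Nate's domain is down to {13}, so Nate = 13.
No further eliminations apply; Carol can still be any of 5, 12.

5, 12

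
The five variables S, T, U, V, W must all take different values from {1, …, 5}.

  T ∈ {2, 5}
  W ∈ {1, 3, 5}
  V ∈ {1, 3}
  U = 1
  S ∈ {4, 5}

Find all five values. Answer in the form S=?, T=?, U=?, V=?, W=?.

U must be 1 (only option left). So V, W can't be 1.
That leaves V = 3. Eliminate 3 elsewhere: W.
That leaves W = 5. Remove 5 from S, T.
S's domain is down to {4}, so S = 4.
That leaves T = 2.

S=4, T=2, U=1, V=3, W=5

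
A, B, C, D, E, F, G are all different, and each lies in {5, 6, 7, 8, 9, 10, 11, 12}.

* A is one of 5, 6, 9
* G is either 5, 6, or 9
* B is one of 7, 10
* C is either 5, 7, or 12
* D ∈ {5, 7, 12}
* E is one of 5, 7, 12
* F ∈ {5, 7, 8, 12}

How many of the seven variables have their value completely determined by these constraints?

The 7 variables draw from only 7 values {5, 6, 7, 8, 9, 10, 12}, so each is used; only F can be 8, hence F = 8.
The 6 still-open variables together cover exactly {5, 6, 7, 9, 10, 12} — 6 values for 6 variables — and 10 appears only in B's list, so B = 10.
C, D, E share exactly the 3 values {5, 7, 12}; by pigeonhole those values go to them, so strike 5, 7, 12 from A, G.
Determined: B=10, F=8. The other variables each still have more than one consistent value. That makes 2.

2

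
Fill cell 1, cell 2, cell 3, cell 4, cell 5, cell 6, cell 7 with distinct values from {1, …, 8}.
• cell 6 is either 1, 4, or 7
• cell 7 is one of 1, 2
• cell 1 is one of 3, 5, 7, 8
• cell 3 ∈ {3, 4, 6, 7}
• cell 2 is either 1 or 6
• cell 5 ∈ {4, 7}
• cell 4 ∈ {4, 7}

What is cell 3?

cell 4 and cell 5 share exactly the 2 values {4, 7}; by pigeonhole those values go to them, so strike 4, 7 from cell 1, cell 3, cell 6.
cell 6's domain is down to {1}, so cell 6 = 1. Eliminate 1 elsewhere: cell 2, cell 7.
That leaves cell 7 = 2.
cell 2 has just one choice, so cell 2 = 6. So cell 3 can't be 6.
So cell 3 = 3.

3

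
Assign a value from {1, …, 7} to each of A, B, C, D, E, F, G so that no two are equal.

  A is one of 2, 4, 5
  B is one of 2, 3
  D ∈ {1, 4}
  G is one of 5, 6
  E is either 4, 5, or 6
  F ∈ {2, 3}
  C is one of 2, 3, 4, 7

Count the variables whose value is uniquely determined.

Among the 7 variables, 1 fits only D (and all 7 values in {1, 2, 3, 4, 5, 6, 7} must be used), so D = 1.
Among the 6 still-open variables, 7 fits only C (and all 6 values in {2, 3, 4, 5, 6, 7} must be used), so C = 7.
B and F share exactly the 2 values {2, 3}; by pigeonhole those values go to them, so strike 2, 3 from A.
Determined: C=7, D=1. The other variables each still have more than one consistent value. That makes 2.

2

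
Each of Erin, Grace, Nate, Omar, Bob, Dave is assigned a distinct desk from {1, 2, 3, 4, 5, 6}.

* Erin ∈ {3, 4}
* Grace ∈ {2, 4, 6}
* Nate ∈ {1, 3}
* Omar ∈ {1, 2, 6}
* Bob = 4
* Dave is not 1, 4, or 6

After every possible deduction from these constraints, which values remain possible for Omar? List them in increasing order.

2, 6

Bob has just one choice, so Bob = 4. So Erin, Grace can't be 4.
Erin must be 3 (only option left). So Nate, Dave can't be 3.
Nate must be 1 (only option left). Remove 1 from Omar.
The 3 still-open variables draw from only 3 values {2, 5, 6}, so each is used; only Dave can be 5, hence Dave = 5.
No further eliminations apply; Omar can still be any of 2, 6.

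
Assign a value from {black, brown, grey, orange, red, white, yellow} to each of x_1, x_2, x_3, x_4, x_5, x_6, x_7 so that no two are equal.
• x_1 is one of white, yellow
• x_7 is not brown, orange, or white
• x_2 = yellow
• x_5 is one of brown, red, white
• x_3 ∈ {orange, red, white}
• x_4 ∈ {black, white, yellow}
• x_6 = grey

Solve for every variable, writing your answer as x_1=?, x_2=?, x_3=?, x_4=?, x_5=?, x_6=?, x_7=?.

x_2 must be yellow (only option left). Strike yellow from x_1, x_4, x_7.
x_6 has just one choice, so x_6 = grey. So x_7 can't be grey.
x_1's domain is down to {white}, so x_1 = white. So x_3, x_4, x_5 can't be white.
That leaves x_4 = black. Eliminate black elsewhere: x_7.
x_7's domain is down to {red}, so x_7 = red. Eliminate red elsewhere: x_3, x_5.
x_3 has just one choice, so x_3 = orange.
x_5 must be brown (only option left).

x_1=white, x_2=yellow, x_3=orange, x_4=black, x_5=brown, x_6=grey, x_7=red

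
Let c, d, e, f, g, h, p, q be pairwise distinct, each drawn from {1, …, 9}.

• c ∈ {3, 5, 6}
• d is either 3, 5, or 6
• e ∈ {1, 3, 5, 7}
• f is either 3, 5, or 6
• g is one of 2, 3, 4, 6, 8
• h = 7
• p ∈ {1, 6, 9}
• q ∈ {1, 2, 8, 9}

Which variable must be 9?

p

h's domain is down to {7}, so h = 7. So e can't be 7.
c, d, f share exactly the 3 values {3, 5, 6}; by pigeonhole those values go to them, so strike 3, 5, 6 from e, g, p.
That leaves e = 1. Eliminate 1 elsewhere: p, q.
So 9 goes to p.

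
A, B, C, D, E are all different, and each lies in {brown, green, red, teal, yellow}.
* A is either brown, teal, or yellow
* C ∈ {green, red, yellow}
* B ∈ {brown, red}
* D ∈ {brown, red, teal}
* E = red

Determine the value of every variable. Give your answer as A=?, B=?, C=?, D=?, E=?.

E's domain is down to {red}, so E = red. So B, C, D can't be red.
B has just one choice, so B = brown. Remove brown from A, D.
D has just one choice, so D = teal. Strike teal from A.
That leaves A = yellow. Eliminate yellow elsewhere: C.
That leaves C = green.

A=yellow, B=brown, C=green, D=teal, E=red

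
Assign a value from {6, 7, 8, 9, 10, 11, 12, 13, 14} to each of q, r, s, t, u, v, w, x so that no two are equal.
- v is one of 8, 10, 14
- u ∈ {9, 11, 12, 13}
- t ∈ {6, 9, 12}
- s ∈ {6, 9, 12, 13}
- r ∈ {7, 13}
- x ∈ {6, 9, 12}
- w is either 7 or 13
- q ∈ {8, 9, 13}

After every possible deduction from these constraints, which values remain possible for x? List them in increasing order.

6, 9, 12

r and w share exactly the 2 values {7, 13}; by pigeonhole those values go to them, so strike 7, 13 from q, s, u.
s, t, x share exactly the 3 values {6, 9, 12}; by pigeonhole those values go to them, so strike 6, 9, 12 from q, u.
q's domain is down to {8}, so q = 8. Strike 8 from v.
u must be 11 (only option left).
No further eliminations apply; x can still be any of 6, 9, 12.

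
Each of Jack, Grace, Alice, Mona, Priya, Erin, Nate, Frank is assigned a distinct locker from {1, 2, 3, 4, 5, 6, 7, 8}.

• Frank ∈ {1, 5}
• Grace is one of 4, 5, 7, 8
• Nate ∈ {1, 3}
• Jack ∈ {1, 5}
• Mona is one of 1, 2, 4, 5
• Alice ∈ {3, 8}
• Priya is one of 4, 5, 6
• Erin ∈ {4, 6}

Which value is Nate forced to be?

The 8 variables draw from only 8 values {1, 2, 3, 4, 5, 6, 7, 8}, so each is used; only Mona can be 2, hence Mona = 2.
The 7 still-open variables together cover exactly {1, 3, 4, 5, 6, 7, 8} — 7 values for 7 variables — and 7 appears only in Grace's list, so Grace = 7.
Among the 6 still-open variables, 8 fits only Alice (and all 6 values in {1, 3, 4, 5, 6, 8} must be used), so Alice = 8.
Among the 5 still-open variables, 3 fits only Nate (and all 5 values in {1, 3, 4, 5, 6} must be used), so Nate = 3.

3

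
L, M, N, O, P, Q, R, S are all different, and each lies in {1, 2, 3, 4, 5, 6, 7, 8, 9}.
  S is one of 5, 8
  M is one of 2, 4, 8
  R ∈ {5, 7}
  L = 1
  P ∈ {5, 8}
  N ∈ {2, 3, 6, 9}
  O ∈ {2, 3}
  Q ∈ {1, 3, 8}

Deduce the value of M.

L must be 1 (only option left). So Q can't be 1.
The 2 variables P and S are confined to {5, 8}, which locks those values in; drop them from M, Q, R.
Q has just one choice, so Q = 3. Remove 3 from N, O.
R must be 7 (only option left).
O's domain is down to {2}, so O = 2. Remove 2 from M, N.
So M = 4.

4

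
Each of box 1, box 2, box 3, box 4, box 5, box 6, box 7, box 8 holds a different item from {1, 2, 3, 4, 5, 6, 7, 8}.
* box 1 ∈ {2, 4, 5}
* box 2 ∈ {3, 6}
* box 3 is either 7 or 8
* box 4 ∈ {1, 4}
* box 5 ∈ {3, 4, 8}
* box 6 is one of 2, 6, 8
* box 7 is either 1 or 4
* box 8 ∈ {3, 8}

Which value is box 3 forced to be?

The 8 variables together cover exactly {1, 2, 3, 4, 5, 6, 7, 8} — 8 values for 8 variables — and 5 appears only in box 1's list, so box 1 = 5.
The 7 still-open variables together cover exactly {1, 2, 3, 4, 6, 7, 8} — 7 values for 7 variables — and 2 appears only in box 6's list, so box 6 = 2.
The 6 still-open variables draw from only 6 values {1, 3, 4, 6, 7, 8}, so each is used; only box 2 can be 6, hence box 2 = 6.
The 5 still-open variables draw from only 5 values {1, 3, 4, 7, 8}, so each is used; only box 3 can be 7, hence box 3 = 7.

7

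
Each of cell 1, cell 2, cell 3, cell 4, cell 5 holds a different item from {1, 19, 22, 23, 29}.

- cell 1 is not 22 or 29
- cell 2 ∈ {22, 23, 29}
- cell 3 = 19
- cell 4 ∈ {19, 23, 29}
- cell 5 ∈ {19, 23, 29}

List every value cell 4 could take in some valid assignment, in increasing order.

23, 29

cell 3 must be 19 (only option left). So cell 1, cell 4, cell 5 can't be 19.
The 4 still-open variables draw from only 4 values {1, 22, 23, 29}, so each is used; only cell 1 can be 1, hence cell 1 = 1.
Among the 3 still-open variables, 22 fits only cell 2 (and all 3 values in {22, 23, 29} must be used), so cell 2 = 22.
No further eliminations apply; cell 4 can still be any of 23, 29.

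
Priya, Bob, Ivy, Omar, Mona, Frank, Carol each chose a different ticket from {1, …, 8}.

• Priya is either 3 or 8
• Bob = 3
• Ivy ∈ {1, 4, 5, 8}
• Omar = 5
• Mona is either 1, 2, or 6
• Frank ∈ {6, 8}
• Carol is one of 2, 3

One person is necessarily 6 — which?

Bob's domain is down to {3}, so Bob = 3. Eliminate 3 elsewhere: Priya, Carol.
That leaves Omar = 5. Remove 5 from Ivy.
That leaves Carol = 2. Strike 2 from Mona.
That leaves Priya = 8. So Ivy, Frank can't be 8.
So 6 goes to Frank.

Frank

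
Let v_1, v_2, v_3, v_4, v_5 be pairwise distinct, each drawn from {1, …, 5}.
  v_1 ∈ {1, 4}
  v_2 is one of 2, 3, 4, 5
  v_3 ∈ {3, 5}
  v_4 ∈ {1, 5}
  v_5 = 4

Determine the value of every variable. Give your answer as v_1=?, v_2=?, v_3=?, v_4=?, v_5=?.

v_5's domain is down to {4}, so v_5 = 4. Eliminate 4 elsewhere: v_1, v_2.
v_1 must be 1 (only option left). Eliminate 1 elsewhere: v_4.
v_4's domain is down to {5}, so v_4 = 5. Remove 5 from v_2, v_3.
v_3 has just one choice, so v_3 = 3. So v_2 can't be 3.
That leaves v_2 = 2.

v_1=1, v_2=2, v_3=3, v_4=5, v_5=4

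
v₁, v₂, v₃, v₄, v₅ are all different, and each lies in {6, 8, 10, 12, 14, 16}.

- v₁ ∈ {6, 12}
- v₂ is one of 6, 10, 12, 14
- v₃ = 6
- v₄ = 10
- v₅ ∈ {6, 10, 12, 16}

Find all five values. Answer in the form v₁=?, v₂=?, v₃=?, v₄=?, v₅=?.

v₃ must be 6 (only option left). Eliminate 6 elsewhere: v₁, v₂, v₅.
v₄'s domain is down to {10}, so v₄ = 10. Eliminate 10 elsewhere: v₂, v₅.
v₁ must be 12 (only option left). So v₂, v₅ can't be 12.
v₂'s domain is down to {14}, so v₂ = 14.
v₅'s domain is down to {16}, so v₅ = 16.

v₁=12, v₂=14, v₃=6, v₄=10, v₅=16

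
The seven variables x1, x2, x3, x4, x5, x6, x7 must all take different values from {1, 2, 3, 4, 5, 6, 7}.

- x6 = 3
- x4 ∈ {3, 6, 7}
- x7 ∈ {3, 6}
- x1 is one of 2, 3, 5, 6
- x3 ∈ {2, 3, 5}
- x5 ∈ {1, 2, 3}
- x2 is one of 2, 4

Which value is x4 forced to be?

7

x6 has just one choice, so x6 = 3. Strike 3 from x1, x3, x4, x5, x7.
x7's domain is down to {6}, so x7 = 6. Eliminate 6 elsewhere: x1, x4.
So x4 = 7.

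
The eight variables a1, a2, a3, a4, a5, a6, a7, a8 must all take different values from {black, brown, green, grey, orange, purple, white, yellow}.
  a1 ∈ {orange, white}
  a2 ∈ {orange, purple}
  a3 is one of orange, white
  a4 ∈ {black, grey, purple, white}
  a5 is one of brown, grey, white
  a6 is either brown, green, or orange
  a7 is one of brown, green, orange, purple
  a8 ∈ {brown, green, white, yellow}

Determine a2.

The 8 variables together cover exactly {black, brown, green, grey, orange, purple, white, yellow} — 8 values for 8 variables — and black appears only in a4's list, so a4 = black.
Among the 7 still-open variables, grey fits only a5 (and all 7 values in {brown, green, grey, orange, purple, white, yellow} must be used), so a5 = grey.
The 6 still-open variables together cover exactly {brown, green, orange, purple, white, yellow} — 6 values for 6 variables — and yellow appears only in a8's list, so a8 = yellow.
a1 and a3 share exactly the 2 values {orange, white}; by pigeonhole those values go to them, so strike orange, white from a2, a6, a7.
So a2 = purple.

purple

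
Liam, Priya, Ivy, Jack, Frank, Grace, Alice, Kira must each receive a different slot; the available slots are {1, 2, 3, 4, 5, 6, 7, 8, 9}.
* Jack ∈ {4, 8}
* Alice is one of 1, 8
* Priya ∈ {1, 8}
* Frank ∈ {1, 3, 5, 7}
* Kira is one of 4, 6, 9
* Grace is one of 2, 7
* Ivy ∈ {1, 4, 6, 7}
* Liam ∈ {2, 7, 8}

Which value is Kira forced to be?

9

The 2 variables Priya and Alice are confined to {1, 8}, which locks those values in; drop them from Liam, Ivy, Jack, Frank.
That leaves Jack = 4. Strike 4 from Ivy, Kira.
The 2 variables Liam and Grace are confined to {2, 7}, which locks those values in; drop them from Ivy, Frank.
Ivy must be 6 (only option left). Remove 6 from Kira.
So Kira = 9.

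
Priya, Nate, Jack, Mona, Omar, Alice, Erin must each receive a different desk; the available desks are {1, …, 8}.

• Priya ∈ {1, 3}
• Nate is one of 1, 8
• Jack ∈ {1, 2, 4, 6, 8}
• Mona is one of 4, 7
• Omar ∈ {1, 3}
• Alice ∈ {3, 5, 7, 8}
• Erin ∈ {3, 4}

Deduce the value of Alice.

The 2 variables Priya and Omar are confined to {1, 3}, which locks those values in; drop them from Nate, Jack, Alice, Erin.
That leaves Nate = 8. Strike 8 from Jack, Alice.
Erin has just one choice, so Erin = 4. Strike 4 from Jack, Mona.
Mona's domain is down to {7}, so Mona = 7. So Alice can't be 7.
So Alice = 5.

5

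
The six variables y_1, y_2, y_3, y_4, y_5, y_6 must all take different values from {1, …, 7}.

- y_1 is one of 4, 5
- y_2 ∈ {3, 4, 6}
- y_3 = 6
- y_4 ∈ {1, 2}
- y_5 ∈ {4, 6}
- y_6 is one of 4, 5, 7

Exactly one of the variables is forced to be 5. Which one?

y_1

y_3 has just one choice, so y_3 = 6. Remove 6 from y_2, y_5.
y_5 has just one choice, so y_5 = 4. Eliminate 4 elsewhere: y_1, y_2, y_6.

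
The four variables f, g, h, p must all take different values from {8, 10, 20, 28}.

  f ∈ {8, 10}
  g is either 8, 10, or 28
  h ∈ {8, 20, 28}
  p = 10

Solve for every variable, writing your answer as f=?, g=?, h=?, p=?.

f=8, g=28, h=20, p=10

p's domain is down to {10}, so p = 10. Eliminate 10 elsewhere: f, g.
That leaves f = 8. Remove 8 from g, h.
g must be 28 (only option left). Eliminate 28 elsewhere: h.
h's domain is down to {20}, so h = 20.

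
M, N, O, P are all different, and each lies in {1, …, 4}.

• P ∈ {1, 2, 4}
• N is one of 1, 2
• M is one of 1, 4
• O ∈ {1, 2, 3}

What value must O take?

Among the 4 variables, 3 fits only O (and all 4 values in {1, 2, 3, 4} must be used), so O = 3.

3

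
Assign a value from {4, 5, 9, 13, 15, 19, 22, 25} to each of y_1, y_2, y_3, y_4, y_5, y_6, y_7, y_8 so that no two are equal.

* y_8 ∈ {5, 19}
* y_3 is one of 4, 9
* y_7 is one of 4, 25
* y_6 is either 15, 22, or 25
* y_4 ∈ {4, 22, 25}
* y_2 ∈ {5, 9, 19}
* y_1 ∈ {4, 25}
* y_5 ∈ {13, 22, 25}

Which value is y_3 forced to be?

9

The 8 variables together cover exactly {4, 5, 9, 13, 15, 19, 22, 25} — 8 values for 8 variables — and 13 appears only in y_5's list, so y_5 = 13.
The 7 still-open variables draw from only 7 values {4, 5, 9, 15, 19, 22, 25}, so each is used; only y_6 can be 15, hence y_6 = 15.
The 6 still-open variables together cover exactly {4, 5, 9, 19, 22, 25} — 6 values for 6 variables — and 22 appears only in y_4's list, so y_4 = 22.
y_1 and y_7 share exactly the 2 values {4, 25}; by pigeonhole those values go to them, so strike 4, 25 from y_3.
So y_3 = 9.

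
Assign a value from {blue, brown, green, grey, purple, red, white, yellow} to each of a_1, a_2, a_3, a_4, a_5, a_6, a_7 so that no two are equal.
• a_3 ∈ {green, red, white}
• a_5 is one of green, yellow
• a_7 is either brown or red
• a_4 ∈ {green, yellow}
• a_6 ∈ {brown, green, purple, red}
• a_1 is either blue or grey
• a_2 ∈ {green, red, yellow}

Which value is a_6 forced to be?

purple

The 2 variables a_4 and a_5 are confined to {green, yellow}, which locks those values in; drop them from a_2, a_3, a_6.
That leaves a_2 = red. So a_3, a_6, a_7 can't be red.
a_3 has just one choice, so a_3 = white.
a_7's domain is down to {brown}, so a_7 = brown. Strike brown from a_6.
So a_6 = purple.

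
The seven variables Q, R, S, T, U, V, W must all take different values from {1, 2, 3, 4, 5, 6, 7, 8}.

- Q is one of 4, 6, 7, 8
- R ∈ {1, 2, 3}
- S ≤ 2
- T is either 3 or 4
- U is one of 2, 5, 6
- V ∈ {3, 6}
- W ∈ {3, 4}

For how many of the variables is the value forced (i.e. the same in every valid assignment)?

T and W share exactly the 2 values {3, 4}; by pigeonhole those values go to them, so strike 3, 4 from Q, R, V.
V must be 6 (only option left). Eliminate 6 elsewhere: Q, U.
R and S share exactly the 2 values {1, 2}; by pigeonhole those values go to them, so strike 1, 2 from U.
U has just one choice, so U = 5.
Determined: U=5, V=6. The other variables each still have more than one consistent value. That makes 2.

2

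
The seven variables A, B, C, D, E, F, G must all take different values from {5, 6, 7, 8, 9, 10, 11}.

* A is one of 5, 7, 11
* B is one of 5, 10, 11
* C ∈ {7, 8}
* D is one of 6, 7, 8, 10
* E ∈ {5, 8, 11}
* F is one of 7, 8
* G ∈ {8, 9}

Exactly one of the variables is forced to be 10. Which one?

The 7 variables together cover exactly {5, 6, 7, 8, 9, 10, 11} — 7 values for 7 variables — and 6 appears only in D's list, so D = 6.
The 6 still-open variables together cover exactly {5, 7, 8, 9, 10, 11} — 6 values for 6 variables — and 9 appears only in G's list, so G = 9.
The 5 still-open variables draw from only 5 values {5, 7, 8, 10, 11}, so each is used; only B can be 10, hence B = 10.

B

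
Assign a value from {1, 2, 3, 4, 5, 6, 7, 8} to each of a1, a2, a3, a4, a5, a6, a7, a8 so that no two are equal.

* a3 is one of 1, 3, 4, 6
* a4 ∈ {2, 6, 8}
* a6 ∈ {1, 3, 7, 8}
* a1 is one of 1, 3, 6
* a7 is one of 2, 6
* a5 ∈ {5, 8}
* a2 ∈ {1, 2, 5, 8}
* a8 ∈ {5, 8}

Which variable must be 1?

Among the 8 variables, 4 fits only a3 (and all 8 values in {1, 2, 3, 4, 5, 6, 7, 8} must be used), so a3 = 4.
Among the 7 still-open variables, 7 fits only a6 (and all 7 values in {1, 2, 3, 5, 6, 7, 8} must be used), so a6 = 7.
The 6 still-open variables together cover exactly {1, 2, 3, 5, 6, 8} — 6 values for 6 variables — and 3 appears only in a1's list, so a1 = 3.
Among the 5 still-open variables, 1 fits only a2 (and all 5 values in {1, 2, 5, 6, 8} must be used), so a2 = 1.

a2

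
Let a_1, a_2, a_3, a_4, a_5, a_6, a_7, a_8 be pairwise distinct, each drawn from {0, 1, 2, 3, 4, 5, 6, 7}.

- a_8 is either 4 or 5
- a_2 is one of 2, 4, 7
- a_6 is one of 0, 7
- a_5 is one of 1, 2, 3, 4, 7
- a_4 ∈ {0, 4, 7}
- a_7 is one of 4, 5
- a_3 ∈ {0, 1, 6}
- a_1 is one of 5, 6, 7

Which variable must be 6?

a_1

The 8 variables draw from only 8 values {0, 1, 2, 3, 4, 5, 6, 7}, so each is used; only a_5 can be 3, hence a_5 = 3.
The 7 still-open variables draw from only 7 values {0, 1, 2, 4, 5, 6, 7}, so each is used; only a_3 can be 1, hence a_3 = 1.
The 6 still-open variables together cover exactly {0, 2, 4, 5, 6, 7} — 6 values for 6 variables — and 2 appears only in a_2's list, so a_2 = 2.
The 5 still-open variables draw from only 5 values {0, 4, 5, 6, 7}, so each is used; only a_1 can be 6, hence a_1 = 6.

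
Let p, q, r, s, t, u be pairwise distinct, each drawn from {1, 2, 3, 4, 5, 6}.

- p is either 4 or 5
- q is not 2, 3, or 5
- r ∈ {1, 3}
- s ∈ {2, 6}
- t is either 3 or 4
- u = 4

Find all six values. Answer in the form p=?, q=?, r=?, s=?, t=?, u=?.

p=5, q=6, r=1, s=2, t=3, u=4

u must be 4 (only option left). Strike 4 from p, q, t.
p has just one choice, so p = 5.
That leaves t = 3. Strike 3 from r.
That leaves r = 1. So q can't be 1.
q must be 6 (only option left). Remove 6 from s.
That leaves s = 2.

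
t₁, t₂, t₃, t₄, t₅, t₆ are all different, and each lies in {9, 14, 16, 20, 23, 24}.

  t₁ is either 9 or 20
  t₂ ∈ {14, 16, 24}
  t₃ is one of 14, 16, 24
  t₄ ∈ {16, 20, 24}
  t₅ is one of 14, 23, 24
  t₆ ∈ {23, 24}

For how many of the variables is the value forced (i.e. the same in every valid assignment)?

2

The 6 variables together cover exactly {9, 14, 16, 20, 23, 24} — 6 values for 6 variables — and 9 appears only in t₁'s list, so t₁ = 9.
The 5 still-open variables together cover exactly {14, 16, 20, 23, 24} — 5 values for 5 variables — and 20 appears only in t₄'s list, so t₄ = 20.
Determined: t₁=9, t₄=20. The other variables each still have more than one consistent value. That makes 2.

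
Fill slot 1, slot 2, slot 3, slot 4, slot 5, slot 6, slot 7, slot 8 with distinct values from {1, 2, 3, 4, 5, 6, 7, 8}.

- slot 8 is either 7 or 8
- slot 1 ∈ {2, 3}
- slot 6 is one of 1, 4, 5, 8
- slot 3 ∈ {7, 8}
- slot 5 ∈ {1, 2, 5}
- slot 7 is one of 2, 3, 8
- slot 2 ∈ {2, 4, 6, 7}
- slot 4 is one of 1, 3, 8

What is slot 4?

1

The 8 variables draw from only 8 values {1, 2, 3, 4, 5, 6, 7, 8}, so each is used; only slot 2 can be 6, hence slot 2 = 6.
The 7 still-open variables draw from only 7 values {1, 2, 3, 4, 5, 7, 8}, so each is used; only slot 6 can be 4, hence slot 6 = 4.
The 6 still-open variables draw from only 6 values {1, 2, 3, 5, 7, 8}, so each is used; only slot 5 can be 5, hence slot 5 = 5.
Among the 5 still-open variables, 1 fits only slot 4 (and all 5 values in {1, 2, 3, 7, 8} must be used), so slot 4 = 1.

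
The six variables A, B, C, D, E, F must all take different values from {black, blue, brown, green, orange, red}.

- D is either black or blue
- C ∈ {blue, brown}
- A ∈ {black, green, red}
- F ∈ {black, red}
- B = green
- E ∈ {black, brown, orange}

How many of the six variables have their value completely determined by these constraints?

B's domain is down to {green}, so B = green. So A can't be green.
The 5 still-open variables together cover exactly {black, blue, brown, orange, red} — 5 values for 5 variables — and orange appears only in E's list, so E = orange.
Among the 4 still-open variables, brown fits only C (and all 4 values in {black, blue, brown, red} must be used), so C = brown.
The 3 still-open variables together cover exactly {black, blue, red} — 3 values for 3 variables — and blue appears only in D's list, so D = blue.
Determined: B=green, C=brown, D=blue, E=orange. The other variables each still have more than one consistent value. That makes 4.

4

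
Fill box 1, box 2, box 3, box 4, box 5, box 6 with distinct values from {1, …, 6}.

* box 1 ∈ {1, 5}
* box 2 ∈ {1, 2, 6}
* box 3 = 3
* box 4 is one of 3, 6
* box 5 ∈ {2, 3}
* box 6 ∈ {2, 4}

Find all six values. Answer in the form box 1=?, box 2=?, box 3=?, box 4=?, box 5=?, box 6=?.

box 1=5, box 2=1, box 3=3, box 4=6, box 5=2, box 6=4

box 3 has just one choice, so box 3 = 3. Strike 3 from box 4, box 5.
box 4 has just one choice, so box 4 = 6. So box 2 can't be 6.
That leaves box 5 = 2. Eliminate 2 elsewhere: box 2, box 6.
That leaves box 6 = 4.
box 2 has just one choice, so box 2 = 1. Eliminate 1 elsewhere: box 1.
box 1 has just one choice, so box 1 = 5.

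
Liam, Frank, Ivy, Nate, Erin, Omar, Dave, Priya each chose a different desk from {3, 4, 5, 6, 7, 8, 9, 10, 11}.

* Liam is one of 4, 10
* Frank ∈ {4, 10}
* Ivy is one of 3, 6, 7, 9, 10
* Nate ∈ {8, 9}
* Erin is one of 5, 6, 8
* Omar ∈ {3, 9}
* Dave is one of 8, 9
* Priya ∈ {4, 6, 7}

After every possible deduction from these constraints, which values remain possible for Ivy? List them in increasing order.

The 8 variables together cover exactly {3, 4, 5, 6, 7, 8, 9, 10} — 8 values for 8 variables — and 5 appears only in Erin's list, so Erin = 5.
The 2 variables Liam and Frank are confined to {4, 10}, which locks those values in; drop them from Ivy, Priya.
Nate and Dave share exactly the 2 values {8, 9}; by pigeonhole those values go to them, so strike 8, 9 from Ivy, Omar.
Omar's domain is down to {3}, so Omar = 3. Strike 3 from Ivy.
No further eliminations apply; Ivy can still be any of 6, 7.

6, 7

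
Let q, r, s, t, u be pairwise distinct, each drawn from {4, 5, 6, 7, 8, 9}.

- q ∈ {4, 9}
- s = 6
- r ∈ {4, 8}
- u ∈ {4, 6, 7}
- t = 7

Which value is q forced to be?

9

s must be 6 (only option left). Strike 6 from u.
t's domain is down to {7}, so t = 7. Strike 7 from u.
u has just one choice, so u = 4. So q, r can't be 4.
So q = 9.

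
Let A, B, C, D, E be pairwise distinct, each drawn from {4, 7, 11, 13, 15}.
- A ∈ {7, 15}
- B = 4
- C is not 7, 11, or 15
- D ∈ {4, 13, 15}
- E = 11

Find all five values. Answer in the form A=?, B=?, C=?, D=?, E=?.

A=7, B=4, C=13, D=15, E=11

B has just one choice, so B = 4. So C, D can't be 4.
C has just one choice, so C = 13. So D can't be 13.
That leaves D = 15. Strike 15 from A.
E's domain is down to {11}, so E = 11.
A has just one choice, so A = 7.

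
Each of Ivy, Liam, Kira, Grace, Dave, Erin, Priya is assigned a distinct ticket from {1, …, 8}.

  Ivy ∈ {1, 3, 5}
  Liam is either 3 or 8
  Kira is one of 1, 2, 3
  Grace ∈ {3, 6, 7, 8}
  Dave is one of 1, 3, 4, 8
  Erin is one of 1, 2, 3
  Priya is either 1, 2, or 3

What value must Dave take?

4

The 3 variables Kira, Erin, Priya are confined to {1, 2, 3}, which locks those values in; drop them from Ivy, Liam, Grace, Dave.
Ivy has just one choice, so Ivy = 5.
Liam has just one choice, so Liam = 8. Remove 8 from Grace, Dave.
So Dave = 4.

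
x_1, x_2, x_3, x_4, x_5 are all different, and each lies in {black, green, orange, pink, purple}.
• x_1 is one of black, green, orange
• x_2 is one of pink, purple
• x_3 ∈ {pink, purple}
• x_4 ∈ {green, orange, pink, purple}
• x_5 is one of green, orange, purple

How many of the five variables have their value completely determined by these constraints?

1

The 5 variables draw from only 5 values {black, green, orange, pink, purple}, so each is used; only x_1 can be black, hence x_1 = black.
The 2 variables x_2 and x_3 are confined to {pink, purple}, which locks those values in; drop them from x_4, x_5.
Determined: x_1=black. The other variables each still have more than one consistent value. That makes 1.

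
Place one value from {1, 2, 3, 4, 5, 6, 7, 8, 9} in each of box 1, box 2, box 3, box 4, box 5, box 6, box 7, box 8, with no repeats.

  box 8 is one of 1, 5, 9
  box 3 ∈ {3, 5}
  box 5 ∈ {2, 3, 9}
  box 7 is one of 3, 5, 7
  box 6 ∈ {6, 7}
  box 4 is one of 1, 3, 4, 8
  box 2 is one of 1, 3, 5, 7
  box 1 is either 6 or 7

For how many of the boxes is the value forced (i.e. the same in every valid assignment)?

3

box 1 and box 6 share exactly the 2 values {6, 7}; by pigeonhole those values go to them, so strike 6, 7 from box 2, box 7.
box 3 and box 7 share exactly the 2 values {3, 5}; by pigeonhole those values go to them, so strike 3, 5 from box 2, box 4, box 5, box 8.
box 2 has just one choice, so box 2 = 1. Eliminate 1 elsewhere: box 4, box 8.
That leaves box 8 = 9. Strike 9 from box 5.
box 5 must be 2 (only option left).
Determined: box 2=1, box 5=2, box 8=9. The other boxes each still have more than one consistent value. That makes 3.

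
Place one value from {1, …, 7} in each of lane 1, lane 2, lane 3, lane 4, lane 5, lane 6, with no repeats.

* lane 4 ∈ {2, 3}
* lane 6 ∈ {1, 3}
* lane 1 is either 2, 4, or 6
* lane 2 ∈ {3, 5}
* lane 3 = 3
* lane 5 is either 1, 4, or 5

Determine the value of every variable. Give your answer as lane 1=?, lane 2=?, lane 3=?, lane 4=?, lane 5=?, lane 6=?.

lane 1=6, lane 2=5, lane 3=3, lane 4=2, lane 5=4, lane 6=1

lane 3 must be 3 (only option left). Eliminate 3 elsewhere: lane 2, lane 4, lane 6.
That leaves lane 4 = 2. Eliminate 2 elsewhere: lane 1.
lane 6's domain is down to {1}, so lane 6 = 1. Eliminate 1 elsewhere: lane 5.
lane 2 has just one choice, so lane 2 = 5. Eliminate 5 elsewhere: lane 5.
That leaves lane 5 = 4. Strike 4 from lane 1.
lane 1 has just one choice, so lane 1 = 6.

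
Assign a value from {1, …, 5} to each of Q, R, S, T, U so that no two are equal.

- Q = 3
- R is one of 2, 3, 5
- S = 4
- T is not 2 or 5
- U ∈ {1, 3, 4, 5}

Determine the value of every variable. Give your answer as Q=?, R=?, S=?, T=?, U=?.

Q=3, R=2, S=4, T=1, U=5

Q must be 3 (only option left). Remove 3 from R, T, U.
S has just one choice, so S = 4. Remove 4 from T, U.
T must be 1 (only option left). Remove 1 from U.
U has just one choice, so U = 5. Strike 5 from R.
R has just one choice, so R = 2.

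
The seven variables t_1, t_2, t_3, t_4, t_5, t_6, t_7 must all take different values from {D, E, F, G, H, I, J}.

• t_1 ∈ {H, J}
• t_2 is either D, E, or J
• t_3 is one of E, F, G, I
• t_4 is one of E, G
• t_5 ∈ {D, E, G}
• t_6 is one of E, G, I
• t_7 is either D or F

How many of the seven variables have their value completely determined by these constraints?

2

Among the 7 variables, H fits only t_1 (and all 7 values in {D, E, F, G, H, I, J} must be used), so t_1 = H.
The 6 still-open variables draw from only 6 values {D, E, F, G, I, J}, so each is used; only t_2 can be J, hence t_2 = J.
Determined: t_1=H, t_2=J. The other variables each still have more than one consistent value. That makes 2.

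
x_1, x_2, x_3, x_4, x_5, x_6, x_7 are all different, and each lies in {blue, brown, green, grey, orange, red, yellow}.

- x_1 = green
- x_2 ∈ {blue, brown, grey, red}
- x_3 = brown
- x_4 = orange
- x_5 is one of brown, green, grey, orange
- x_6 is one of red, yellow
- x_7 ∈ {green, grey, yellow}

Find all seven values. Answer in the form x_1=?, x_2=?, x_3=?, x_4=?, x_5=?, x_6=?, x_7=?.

x_1's domain is down to {green}, so x_1 = green. Remove green from x_5, x_7.
x_3 must be brown (only option left). So x_2, x_5 can't be brown.
x_4 must be orange (only option left). Strike orange from x_5.
x_5 has just one choice, so x_5 = grey. Remove grey from x_2, x_7.
x_7 has just one choice, so x_7 = yellow. Strike yellow from x_6.
x_6's domain is down to {red}, so x_6 = red. So x_2 can't be red.
x_2's domain is down to {blue}, so x_2 = blue.

x_1=green, x_2=blue, x_3=brown, x_4=orange, x_5=grey, x_6=red, x_7=yellow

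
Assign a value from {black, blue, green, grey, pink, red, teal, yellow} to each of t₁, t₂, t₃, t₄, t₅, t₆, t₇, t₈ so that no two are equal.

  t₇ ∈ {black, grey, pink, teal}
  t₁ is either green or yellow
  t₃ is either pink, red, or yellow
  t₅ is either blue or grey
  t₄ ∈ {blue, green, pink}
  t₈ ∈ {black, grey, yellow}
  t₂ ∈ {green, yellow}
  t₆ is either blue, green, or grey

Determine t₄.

pink

The 8 variables together cover exactly {black, blue, green, grey, pink, red, teal, yellow} — 8 values for 8 variables — and red appears only in t₃'s list, so t₃ = red.
Among the 7 still-open variables, teal fits only t₇ (and all 7 values in {black, blue, green, grey, pink, teal, yellow} must be used), so t₇ = teal.
The 6 still-open variables draw from only 6 values {black, blue, green, grey, pink, yellow}, so each is used; only t₈ can be black, hence t₈ = black.
The 5 still-open variables draw from only 5 values {blue, green, grey, pink, yellow}, so each is used; only t₄ can be pink, hence t₄ = pink.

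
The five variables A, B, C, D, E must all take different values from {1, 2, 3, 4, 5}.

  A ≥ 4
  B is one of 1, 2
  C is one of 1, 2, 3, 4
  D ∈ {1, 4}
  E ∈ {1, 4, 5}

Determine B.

2

The 5 variables together cover exactly {1, 2, 3, 4, 5} — 5 values for 5 variables — and 3 appears only in C's list, so C = 3.
Among the 4 still-open variables, 2 fits only B (and all 4 values in {1, 2, 4, 5} must be used), so B = 2.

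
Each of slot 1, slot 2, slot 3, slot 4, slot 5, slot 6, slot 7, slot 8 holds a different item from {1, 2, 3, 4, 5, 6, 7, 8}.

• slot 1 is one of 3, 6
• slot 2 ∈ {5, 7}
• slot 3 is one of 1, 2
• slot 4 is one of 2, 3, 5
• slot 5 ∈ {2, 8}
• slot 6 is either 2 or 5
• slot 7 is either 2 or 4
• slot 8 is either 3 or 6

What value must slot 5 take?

8

The 8 variables draw from only 8 values {1, 2, 3, 4, 5, 6, 7, 8}, so each is used; only slot 3 can be 1, hence slot 3 = 1.
The 7 still-open variables draw from only 7 values {2, 3, 4, 5, 6, 7, 8}, so each is used; only slot 7 can be 4, hence slot 7 = 4.
Among the 6 still-open variables, 7 fits only slot 2 (and all 6 values in {2, 3, 5, 6, 7, 8} must be used), so slot 2 = 7.
The 5 still-open variables draw from only 5 values {2, 3, 5, 6, 8}, so each is used; only slot 5 can be 8, hence slot 5 = 8.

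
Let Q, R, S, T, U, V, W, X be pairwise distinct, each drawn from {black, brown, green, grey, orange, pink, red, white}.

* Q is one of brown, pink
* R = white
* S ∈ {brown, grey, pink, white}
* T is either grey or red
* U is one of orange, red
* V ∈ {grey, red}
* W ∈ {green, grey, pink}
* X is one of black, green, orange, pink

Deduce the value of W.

green

R must be white (only option left). Strike white from S.
The 7 still-open variables together cover exactly {black, brown, green, grey, orange, pink, red} — 7 values for 7 variables — and black appears only in X's list, so X = black.
The 6 still-open variables together cover exactly {brown, green, grey, orange, pink, red} — 6 values for 6 variables — and green appears only in W's list, so W = green.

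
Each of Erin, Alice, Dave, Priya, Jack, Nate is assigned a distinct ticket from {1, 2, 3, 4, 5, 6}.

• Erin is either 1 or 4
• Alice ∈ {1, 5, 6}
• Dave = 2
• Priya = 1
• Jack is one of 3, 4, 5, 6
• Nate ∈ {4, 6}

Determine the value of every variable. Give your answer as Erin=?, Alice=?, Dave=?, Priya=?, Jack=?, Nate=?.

Dave must be 2 (only option left).
Priya's domain is down to {1}, so Priya = 1. Eliminate 1 elsewhere: Erin, Alice.
Erin must be 4 (only option left). So Jack, Nate can't be 4.
Nate must be 6 (only option left). Remove 6 from Alice, Jack.
Alice must be 5 (only option left). Strike 5 from Jack.
That leaves Jack = 3.

Erin=4, Alice=5, Dave=2, Priya=1, Jack=3, Nate=6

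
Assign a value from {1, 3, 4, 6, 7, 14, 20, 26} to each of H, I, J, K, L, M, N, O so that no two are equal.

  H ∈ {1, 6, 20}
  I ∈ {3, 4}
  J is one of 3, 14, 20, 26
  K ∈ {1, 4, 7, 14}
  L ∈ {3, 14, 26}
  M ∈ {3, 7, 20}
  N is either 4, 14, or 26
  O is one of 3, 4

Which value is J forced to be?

20

The 8 variables draw from only 8 values {1, 3, 4, 6, 7, 14, 20, 26}, so each is used; only H can be 6, hence H = 6.
The 7 still-open variables draw from only 7 values {1, 3, 4, 7, 14, 20, 26}, so each is used; only K can be 1, hence K = 1.
The 6 still-open variables draw from only 6 values {3, 4, 7, 14, 20, 26}, so each is used; only M can be 7, hence M = 7.
Among the 5 still-open variables, 20 fits only J (and all 5 values in {3, 4, 14, 20, 26} must be used), so J = 20.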